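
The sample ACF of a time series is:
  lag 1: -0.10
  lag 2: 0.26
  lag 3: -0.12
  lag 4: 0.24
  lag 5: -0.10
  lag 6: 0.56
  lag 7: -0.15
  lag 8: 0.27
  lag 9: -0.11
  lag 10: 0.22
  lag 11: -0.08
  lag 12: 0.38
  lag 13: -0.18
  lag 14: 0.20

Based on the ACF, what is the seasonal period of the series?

6

The largest autocorrelation is r_6 = 0.56, with a weaker echo at lag 12 (0.38); the remaining lags stay at or below 0.27.
The dominant spike at lag 6 indicates a seasonal period of 6.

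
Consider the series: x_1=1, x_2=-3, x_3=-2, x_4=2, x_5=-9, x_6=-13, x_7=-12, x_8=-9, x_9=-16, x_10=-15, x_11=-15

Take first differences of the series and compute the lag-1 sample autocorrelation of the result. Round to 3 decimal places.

-0.248

First differences Δx: -4, 1, 4, -11, -4, 1, 3, -7, 1, 0
Mean of differences = -1.6000
Numerator Σ(Δx_t−Δx̄)(Δx_{t+1}−Δx̄) = -50.7600
Denominator Σ(Δx_t−Δx̄)² = 204.4000
r_1(Δx) = -50.7600 / 204.4000 = -0.248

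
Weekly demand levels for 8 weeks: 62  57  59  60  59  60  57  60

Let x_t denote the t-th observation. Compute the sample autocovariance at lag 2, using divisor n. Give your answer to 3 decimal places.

Mean x̄ = (62 + 57 + 59 + 60 + 59 + 60 + 57 + 60)/8 = 59.2500
Σ_{t=1}^{6}(x_t−x̄)(x_{t+2}−x̄) = -0.6250
γ_2 = -0.6250 / 8 = -0.078

-0.078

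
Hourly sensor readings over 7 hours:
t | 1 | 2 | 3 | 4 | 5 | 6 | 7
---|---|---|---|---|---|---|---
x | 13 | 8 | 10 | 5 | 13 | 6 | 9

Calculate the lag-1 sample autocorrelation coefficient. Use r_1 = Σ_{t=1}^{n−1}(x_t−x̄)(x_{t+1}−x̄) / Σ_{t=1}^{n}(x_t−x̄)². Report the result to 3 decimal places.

Mean x̄ = (13 + 8 + 10 + 5 + 13 + 6 + 9)/7 = 9.1429
Deviations from mean: 3.8571, -1.1429, 0.8571, -4.1429, 3.8571, -3.1429, -0.1429
Σ(x_t−x̄)(x_{t+1}−x̄) = (-4.4082) + (-0.9796) + (-3.5510) + (-15.9796) + (-12.1224) + (0.4490) = -36.5918
Denominator Σ(x_t−x̄)² = 58.8571
r_1 = -36.5918 / 58.8571 = -0.622

-0.622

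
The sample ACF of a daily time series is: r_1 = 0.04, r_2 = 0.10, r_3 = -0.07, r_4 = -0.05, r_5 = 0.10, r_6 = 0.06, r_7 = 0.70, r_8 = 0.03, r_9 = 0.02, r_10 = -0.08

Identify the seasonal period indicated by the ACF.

The largest autocorrelation is r_7 = 0.70; the remaining lags stay at or below 0.10.
The dominant spike at lag 7 indicates a seasonal period of 7.

7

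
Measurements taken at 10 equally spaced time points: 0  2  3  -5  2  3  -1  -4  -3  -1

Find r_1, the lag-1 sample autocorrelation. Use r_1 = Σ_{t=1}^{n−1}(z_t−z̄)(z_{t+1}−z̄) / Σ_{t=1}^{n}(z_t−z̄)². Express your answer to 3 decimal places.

0.021

Mean z̄ = (0 + 2 + 3 − 5 + 2 + 3 − 1 − 4 − 3 − 1)/10 = -0.4000
Numerator Σ_{t=1}^{9}(z_t−z̄)(z_{t+1}−z̄) = 1.6400
Denominator Σ(z_t−z̄)² = 76.4000
r_1 = 1.6400 / 76.4000 = 0.021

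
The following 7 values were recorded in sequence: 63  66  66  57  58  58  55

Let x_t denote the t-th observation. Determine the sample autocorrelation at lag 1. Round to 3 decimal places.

Mean x̄ = (63 + 66 + 66 + 57 + 58 + 58 + 55)/7 = 60.4286
Deviations from mean: 2.5714, 5.5714, 5.5714, -3.4286, -2.4286, -2.4286, -5.4286
Numerator Σ_{t=1}^{6}(x_t−x̄)(x_{t+1}−x̄) = 53.6735
Denominator Σ(x_t−x̄)² = 121.7143
r_1 = 53.6735 / 121.7143 = 0.441

0.441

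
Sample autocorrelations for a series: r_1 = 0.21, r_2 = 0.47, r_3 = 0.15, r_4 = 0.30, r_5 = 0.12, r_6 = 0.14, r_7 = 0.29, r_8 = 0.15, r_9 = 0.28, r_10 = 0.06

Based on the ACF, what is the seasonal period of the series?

The largest autocorrelation is r_2 = 0.47, with a weaker echo at lag 4 (0.30); the remaining lags stay at or below 0.29.
The dominant spike at lag 2 indicates a seasonal period of 2.

2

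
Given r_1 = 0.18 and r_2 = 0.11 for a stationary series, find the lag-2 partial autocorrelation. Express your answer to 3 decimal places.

φ_{22} = (r_2 − r_1²) / (1 − r_1²)
r_1² = (0.18)² = 0.0324
Numerator = 0.11 − 0.0324 = 0.0776; denominator = 1 − 0.0324 = 0.9676
φ_{22} = 0.0776 / 0.9676 = 0.080

0.080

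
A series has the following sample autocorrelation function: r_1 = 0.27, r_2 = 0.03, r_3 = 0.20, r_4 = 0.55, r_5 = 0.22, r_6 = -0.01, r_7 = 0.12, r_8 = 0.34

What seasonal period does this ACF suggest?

4

The largest autocorrelation is r_4 = 0.55, with a weaker echo at lag 8 (0.34); the remaining lags stay at or below 0.27. The elevated value at lag 1 (0.27), dropping to 0.03 at lag 2, reflects decaying short-term dependence rather than seasonality.
The dominant spike at lag 4 indicates a seasonal period of 4.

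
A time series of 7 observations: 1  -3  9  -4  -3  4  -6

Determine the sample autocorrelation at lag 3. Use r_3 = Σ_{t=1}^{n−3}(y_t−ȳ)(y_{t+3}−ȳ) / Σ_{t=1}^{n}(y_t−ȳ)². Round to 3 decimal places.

0.380

Mean ȳ = (1 − 3 + 9 − 4 − 3 + 4 − 6)/7 = -0.2857
Deviations from mean: 1.2857, -2.7143, 9.2857, -3.7143, -2.7143, 4.2857, -5.7143
Σ(y_t−ȳ)(y_{t+3}−ȳ) = (-4.7755) + (7.3673) + (39.7959) + (21.2245) = 63.6122
Denominator Σ(y_t−ȳ)² = 167.4286
r_3 = 63.6122 / 167.4286 = 0.380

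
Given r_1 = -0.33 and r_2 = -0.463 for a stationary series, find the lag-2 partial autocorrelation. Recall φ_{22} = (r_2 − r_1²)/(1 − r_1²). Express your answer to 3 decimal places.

-0.642

φ_{22} = (r_2 − r_1²) / (1 − r_1²)
r_1² = (-0.33)² = 0.1089
Numerator = -0.463 − 0.1089 = -0.5719; denominator = 1 − 0.1089 = 0.8911
φ_{22} = -0.5719 / 0.8911 = -0.642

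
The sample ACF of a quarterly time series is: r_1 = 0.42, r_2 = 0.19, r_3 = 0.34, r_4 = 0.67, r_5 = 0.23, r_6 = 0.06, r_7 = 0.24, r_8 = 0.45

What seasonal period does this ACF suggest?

The largest autocorrelation is r_4 = 0.67, with a weaker echo at lag 8 (0.45); the remaining lags stay at or below 0.42. The elevated value at lag 1 (0.42), dropping to 0.19 at lag 2, reflects decaying short-term dependence rather than seasonality.
The dominant spike at lag 4 indicates a seasonal period of 4.

4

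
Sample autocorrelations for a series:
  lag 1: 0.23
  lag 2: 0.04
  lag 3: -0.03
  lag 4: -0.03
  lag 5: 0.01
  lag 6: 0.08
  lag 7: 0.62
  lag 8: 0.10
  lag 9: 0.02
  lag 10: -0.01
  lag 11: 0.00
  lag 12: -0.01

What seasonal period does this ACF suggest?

7

The largest autocorrelation is r_7 = 0.62; the remaining lags stay at or below 0.23. The elevated value at lag 1 (0.23), dropping to 0.04 at lag 2, reflects decaying short-term dependence rather than seasonality.
The dominant spike at lag 7 indicates a seasonal period of 7.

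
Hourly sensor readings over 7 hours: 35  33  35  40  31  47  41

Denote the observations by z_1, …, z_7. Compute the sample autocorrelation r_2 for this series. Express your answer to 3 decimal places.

Mean z̄ = (35 + 33 + 35 + 40 + 31 + 47 + 41)/7 = 37.4286
Numerator Σ_{t=1}^{5}(z_t−z̄)(z_{t+2}−z̄) = 11.7755
Denominator Σ(z_t−z̄)² = 183.7143
r_2 = 11.7755 / 183.7143 = 0.064

0.064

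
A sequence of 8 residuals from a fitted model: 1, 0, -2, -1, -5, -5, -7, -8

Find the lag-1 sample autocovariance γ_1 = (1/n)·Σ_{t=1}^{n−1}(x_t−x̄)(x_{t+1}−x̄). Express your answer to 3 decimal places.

Mean x̄ = (1 + 0 − 2 − 1 − 5 − 5 − 7 − 8)/8 = -3.3750
Σ_{t=1}^{7}(x_t−x̄)(x_{t+1}−x̄) = 44.1094
γ_1 = 44.1094 / 8 = 5.514

5.514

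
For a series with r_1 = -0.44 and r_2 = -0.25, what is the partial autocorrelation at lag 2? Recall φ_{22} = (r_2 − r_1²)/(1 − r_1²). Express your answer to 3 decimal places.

-0.550

φ_{22} = (r_2 − r_1²) / (1 − r_1²)
r_1² = (-0.44)² = 0.1936
Numerator = -0.25 − 0.1936 = -0.4436; denominator = 1 − 0.1936 = 0.8064
φ_{22} = -0.4436 / 0.8064 = -0.550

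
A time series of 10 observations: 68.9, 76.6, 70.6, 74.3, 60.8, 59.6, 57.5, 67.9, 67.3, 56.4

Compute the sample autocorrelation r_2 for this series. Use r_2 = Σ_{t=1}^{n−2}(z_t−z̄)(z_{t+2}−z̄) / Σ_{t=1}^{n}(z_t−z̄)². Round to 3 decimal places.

0.060

Mean z̄ = (68.9 + 76.6 + 70.6 + 74.3 + 60.8 + 59.6 + 57.5 + 67.9 + 67.3 + 56.4)/10 = 65.9900
Numerator Σ_{t=1}^{8}(z_t−z̄)(z_{t+2}−z̄) = 26.9768
Denominator Σ(z_t−z̄)² = 448.5290
r_2 = 26.9768 / 448.5290 = 0.060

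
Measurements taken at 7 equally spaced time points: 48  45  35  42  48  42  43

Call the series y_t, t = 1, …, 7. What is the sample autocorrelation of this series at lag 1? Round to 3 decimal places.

-0.060

Mean ȳ = (48 + 45 + 35 + 42 + 48 + 42 + 43)/7 = 43.2857
Deviations from mean: 4.7143, 1.7143, -8.2857, -1.2857, 4.7143, -1.2857, -0.2857
Σ(y_t−ȳ)(y_{t+1}−ȳ) = (8.0816) + (-14.2041) + (10.6531) + (-6.0612) + (-6.0612) + (0.3673) = -7.2245
Denominator Σ(y_t−ȳ)² = 119.4286
r_1 = -7.2245 / 119.4286 = -0.060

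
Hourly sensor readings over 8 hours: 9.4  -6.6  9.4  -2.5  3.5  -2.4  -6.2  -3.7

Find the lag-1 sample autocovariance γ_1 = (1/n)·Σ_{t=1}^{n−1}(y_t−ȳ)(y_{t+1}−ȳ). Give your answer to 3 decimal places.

-15.798

Mean ȳ = (9.4 − 6.6 + 9.4 − 2.5 + 3.5 − 2.4 − 6.2 − 3.7)/8 = 0.1125
Σ_{t=1}^{7}(y_t−ȳ)(y_{t+1}−ȳ) = -126.3827
γ_1 = -126.3827 / 8 = -15.798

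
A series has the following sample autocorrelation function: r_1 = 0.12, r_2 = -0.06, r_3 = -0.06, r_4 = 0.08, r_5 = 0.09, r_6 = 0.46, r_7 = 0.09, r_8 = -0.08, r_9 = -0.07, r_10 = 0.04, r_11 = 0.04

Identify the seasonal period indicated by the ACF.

6

The largest autocorrelation is r_6 = 0.46; the remaining lags stay at or below 0.12.
The dominant spike at lag 6 indicates a seasonal period of 6.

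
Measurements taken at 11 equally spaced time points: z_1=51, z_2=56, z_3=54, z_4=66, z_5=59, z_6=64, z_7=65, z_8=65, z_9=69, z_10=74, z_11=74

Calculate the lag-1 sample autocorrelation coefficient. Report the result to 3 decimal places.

0.525

Mean z̄ = (51 + 56 + 54 + 66 + 59 + 64 + 65 + 65 + 69 + 74 + 74)/11 = 63.3636
Numerator Σ_{t=1}^{10}(z_t−z̄)(z_{t+1}−z̄) = 307.0496
Denominator Σ(z_t−z̄)² = 584.5455
r_1 = 307.0496 / 584.5455 = 0.525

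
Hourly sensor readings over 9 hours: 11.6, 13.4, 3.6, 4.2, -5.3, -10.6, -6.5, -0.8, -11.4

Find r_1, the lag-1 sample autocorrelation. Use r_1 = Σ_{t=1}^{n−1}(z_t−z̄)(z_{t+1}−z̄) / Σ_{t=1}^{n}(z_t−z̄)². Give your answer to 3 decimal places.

Mean z̄ = (11.6 + 13.4 + 3.6 + 4.2 − 5.3 − 10.6 − 6.5 − 0.8 − 11.4)/9 = -0.2000
Numerator Σ_{t=1}^{8}(z_t−z̄)(z_{t+1}−z̄) = 335.5000
Denominator Σ(z_t−z̄)² = 657.6600
r_1 = 335.5000 / 657.6600 = 0.510

0.510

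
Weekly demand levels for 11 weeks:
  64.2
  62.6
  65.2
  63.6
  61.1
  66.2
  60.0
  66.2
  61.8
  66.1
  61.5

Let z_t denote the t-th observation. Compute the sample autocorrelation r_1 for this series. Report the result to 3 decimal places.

Mean z̄ = (64.2 + 62.6 + 65.2 + 63.6 + 61.1 + 66.2 + 60.0 + 66.2 + 61.8 + 66.1 + 61.5)/11 = 63.5000
Numerator Σ_{t=1}^{10}(z_t−z̄)(z_{t+1}−z̄) = -41.8200
Denominator Σ(z_t−z̄)² = 50.4400
r_1 = -41.8200 / 50.4400 = -0.829

-0.829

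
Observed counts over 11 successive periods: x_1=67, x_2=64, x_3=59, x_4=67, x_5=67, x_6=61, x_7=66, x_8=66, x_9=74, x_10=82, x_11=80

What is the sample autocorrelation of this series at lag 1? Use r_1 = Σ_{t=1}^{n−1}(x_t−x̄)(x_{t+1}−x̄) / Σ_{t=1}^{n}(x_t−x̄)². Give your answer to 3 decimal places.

0.598

Mean x̄ = (67 + 64 + 59 + 67 + 67 + 61 + 66 + 66 + 74 + 82 + 80)/11 = 68.4545
Numerator Σ_{t=1}^{10}(x_t−x̄)(x_{t+1}−x̄) = 317.5207
Denominator Σ(x_t−x̄)² = 530.7273
r_1 = 317.5207 / 530.7273 = 0.598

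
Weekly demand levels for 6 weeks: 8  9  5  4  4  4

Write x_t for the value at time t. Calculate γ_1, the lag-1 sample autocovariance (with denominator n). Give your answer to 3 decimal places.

2.037

Mean x̄ = (8 + 9 + 5 + 4 + 4 + 4)/6 = 5.6667
Deviations: 2.3333, 3.3333, -0.6667, -1.6667, -1.6667, -1.6667
Σ_{t=1}^{5}(x_t−x̄)(x_{t+1}−x̄) = 12.2222
γ_1 = 12.2222 / 6 = 2.037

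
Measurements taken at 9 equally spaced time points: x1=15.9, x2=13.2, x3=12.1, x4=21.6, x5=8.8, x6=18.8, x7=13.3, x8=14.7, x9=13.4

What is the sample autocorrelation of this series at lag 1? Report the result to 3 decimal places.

-0.763

Mean x̄ = (15.9 + 13.2 + 12.1 + 21.6 + 8.8 + 18.8 + 13.3 + 14.7 + 13.4)/9 = 14.6444
Numerator Σ_{t=1}^{8}(x_t−x̄)(x_{t+1}−x̄) = -86.5053
Denominator Σ(x_t−x̄)² = 113.3022
r_1 = -86.5053 / 113.3022 = -0.763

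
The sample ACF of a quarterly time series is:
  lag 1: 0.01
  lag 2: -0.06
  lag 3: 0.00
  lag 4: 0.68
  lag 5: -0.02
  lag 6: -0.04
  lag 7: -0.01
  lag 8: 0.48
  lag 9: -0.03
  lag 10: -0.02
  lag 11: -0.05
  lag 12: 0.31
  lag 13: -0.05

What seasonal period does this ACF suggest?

4

The largest autocorrelation is r_4 = 0.68, with weaker echoes at lags 8 (0.48) and 12 (0.31); the remaining lags stay at or below 0.01.
The dominant spike at lag 4 indicates a seasonal period of 4.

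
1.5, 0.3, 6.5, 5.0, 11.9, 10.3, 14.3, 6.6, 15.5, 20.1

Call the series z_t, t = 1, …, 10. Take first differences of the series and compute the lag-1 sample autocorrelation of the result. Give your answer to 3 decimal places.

First differences Δz: -1.2, 6.2, -1.5, 6.9, -1.6, 4.0, -7.7, 8.9, 4.6
Mean of differences = 2.0667
Numerator Σ(Δz_t−Δz̄)(Δz_{t+1}−Δz̄) = -138.6044
Denominator Σ(Δz_t−Δz̄)² = 229.5200
r_1(Δz) = -138.6044 / 229.5200 = -0.604

-0.604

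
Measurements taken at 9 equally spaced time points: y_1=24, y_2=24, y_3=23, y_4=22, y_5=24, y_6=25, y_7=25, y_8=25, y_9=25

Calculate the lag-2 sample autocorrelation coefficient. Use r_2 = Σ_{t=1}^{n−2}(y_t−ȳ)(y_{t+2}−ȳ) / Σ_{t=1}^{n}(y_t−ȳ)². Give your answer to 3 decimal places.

0.010

Mean ȳ = (24 + 24 + 23 + 22 + 24 + 25 + 25 + 25 + 25)/9 = 24.1111
Σ(y_t−ȳ)(y_{t+2}−ȳ) = (0.1235) + (0.2346) + (0.1235) + (-1.8765) + (-0.0988) + (0.7901) + (0.7901) = 0.0864
Denominator Σ(y_t−ȳ)² = 8.8889
r_2 = 0.0864 / 8.8889 = 0.010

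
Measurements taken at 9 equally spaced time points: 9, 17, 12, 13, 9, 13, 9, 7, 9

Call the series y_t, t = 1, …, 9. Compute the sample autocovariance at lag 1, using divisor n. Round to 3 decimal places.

Mean ȳ = (9 + 17 + 12 + 13 + 9 + 13 + 9 + 7 + 9)/9 = 10.8889
Σ_{t=1}^{8}(y_t−ȳ)(y_{t+1}−ȳ) = 0.3210
γ_1 = 0.3210 / 9 = 0.036

0.036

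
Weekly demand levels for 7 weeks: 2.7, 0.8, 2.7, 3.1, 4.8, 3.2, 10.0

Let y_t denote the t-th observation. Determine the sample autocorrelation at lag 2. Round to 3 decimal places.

Mean ȳ = (2.7 + 0.8 + 2.7 + 3.1 + 4.8 + 3.2 + 10.0)/7 = 3.9000
Deviations from mean: -1.2000, -3.1000, -1.2000, -0.8000, 0.9000, -0.7000, 6.1000
Numerator Σ_{t=1}^{5}(y_t−ȳ)(y_{t+2}−ȳ) = 8.8900
Denominator Σ(y_t−ȳ)² = 51.6400
r_2 = 8.8900 / 51.6400 = 0.172

0.172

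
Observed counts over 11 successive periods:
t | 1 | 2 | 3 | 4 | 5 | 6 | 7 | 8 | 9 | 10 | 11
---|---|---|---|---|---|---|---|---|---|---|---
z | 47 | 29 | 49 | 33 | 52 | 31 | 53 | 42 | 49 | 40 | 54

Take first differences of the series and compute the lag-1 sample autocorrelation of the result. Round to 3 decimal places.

-0.872

First differences Δz: -18, 20, -16, 19, -21, 22, -11, 7, -9, 14
Mean of differences = 0.7000
Numerator Σ(Δz_t−Δz̄)(Δz_{t+1}−Δz̄) = -2361.1900
Denominator Σ(Δz_t−Δz̄)² = 2708.1000
r_1(Δz) = -2361.1900 / 2708.1000 = -0.872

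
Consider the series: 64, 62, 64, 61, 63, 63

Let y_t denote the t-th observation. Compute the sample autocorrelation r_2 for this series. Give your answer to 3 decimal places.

Mean ȳ = (64 + 62 + 64 + 61 + 63 + 63)/6 = 62.8333
Deviations from mean: 1.1667, -0.8333, 1.1667, -1.8333, 0.1667, 0.1667
Σ(y_t−ȳ)(y_{t+2}−ȳ) = (1.3611) + (1.5278) + (0.1944) + (-0.3056) = 2.7778
Denominator Σ(y_t−ȳ)² = 6.8333
r_2 = 2.7778 / 6.8333 = 0.407

0.407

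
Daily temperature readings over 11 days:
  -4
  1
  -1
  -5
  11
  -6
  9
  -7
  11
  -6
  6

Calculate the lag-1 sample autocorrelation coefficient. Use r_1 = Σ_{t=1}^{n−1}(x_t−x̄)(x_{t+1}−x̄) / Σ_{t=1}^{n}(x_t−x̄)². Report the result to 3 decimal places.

-0.821

Mean x̄ = (-4 + 1 − 1 − 5 + 11 − 6 + 9 − 7 + 11 − 6 + 6)/11 = 0.8182
Numerator Σ_{t=1}^{10}(x_t−x̄)(x_{t+1}−x̄) = -423.3967
Denominator Σ(x_t−x̄)² = 515.6364
r_1 = -423.3967 / 515.6364 = -0.821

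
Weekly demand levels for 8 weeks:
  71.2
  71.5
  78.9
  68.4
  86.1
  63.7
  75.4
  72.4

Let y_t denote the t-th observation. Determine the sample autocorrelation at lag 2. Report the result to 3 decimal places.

Mean ȳ = (71.2 + 71.5 + 78.9 + 68.4 + 86.1 + 63.7 + 75.4 + 72.4)/8 = 73.4500
Deviations from mean: -2.2500, -1.9500, 5.4500, -5.0500, 12.6500, -9.7500, 1.9500, -1.0500
Numerator Σ_{t=1}^{6}(y_t−ȳ)(y_{t+2}−ȳ) = 150.6700
Denominator Σ(y_t−ȳ)² = 324.0600
r_2 = 150.6700 / 324.0600 = 0.465

0.465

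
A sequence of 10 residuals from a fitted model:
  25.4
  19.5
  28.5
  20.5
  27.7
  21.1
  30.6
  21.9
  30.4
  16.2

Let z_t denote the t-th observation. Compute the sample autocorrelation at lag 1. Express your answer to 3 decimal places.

Mean z̄ = (25.4 + 19.5 + 28.5 + 20.5 + 27.7 + 21.1 + 30.6 + 21.9 + 30.4 + 16.2)/10 = 24.1800
Numerator Σ_{t=1}^{9}(z_t−z̄)(z_{t+1}−z̄) = -163.8484
Denominator Σ(z_t−z̄)² = 226.2560
r_1 = -163.8484 / 226.2560 = -0.724

-0.724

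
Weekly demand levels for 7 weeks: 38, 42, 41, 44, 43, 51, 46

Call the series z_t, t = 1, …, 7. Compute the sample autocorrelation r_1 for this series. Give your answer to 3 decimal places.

Mean z̄ = (38 + 42 + 41 + 44 + 43 + 51 + 46)/7 = 43.5714
Deviations from mean: -5.5714, -1.5714, -2.5714, 0.4286, -0.5714, 7.4286, 2.4286
Numerator Σ_{t=1}^{6}(z_t−z̄)(z_{t+1}−z̄) = 25.2449
Denominator Σ(z_t−z̄)² = 101.7143
r_1 = 25.2449 / 101.7143 = 0.248

0.248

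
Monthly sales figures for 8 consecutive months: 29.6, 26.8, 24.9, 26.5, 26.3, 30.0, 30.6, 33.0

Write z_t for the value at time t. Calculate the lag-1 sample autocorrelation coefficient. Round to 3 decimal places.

0.472

Mean z̄ = (29.6 + 26.8 + 24.9 + 26.5 + 26.3 + 30.0 + 30.6 + 33.0)/8 = 28.4625
Deviations from mean: 1.1375, -1.6625, -3.5625, -1.9625, -2.1625, 1.5375, 2.1375, 4.5375
Numerator Σ_{t=1}^{7}(z_t−z̄)(z_{t+1}−z̄) = 24.9273
Denominator Σ(z_t−z̄)² = 52.7988
r_1 = 24.9273 / 52.7988 = 0.472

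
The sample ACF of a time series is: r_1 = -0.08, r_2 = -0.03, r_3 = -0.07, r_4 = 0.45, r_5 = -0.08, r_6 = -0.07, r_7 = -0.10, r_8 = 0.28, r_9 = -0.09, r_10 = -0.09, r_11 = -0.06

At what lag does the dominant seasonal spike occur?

4

The largest autocorrelation is r_4 = 0.45, with a weaker echo at lag 8 (0.28); the remaining lags stay at or below -0.03.
The dominant spike at lag 4 indicates a seasonal period of 4.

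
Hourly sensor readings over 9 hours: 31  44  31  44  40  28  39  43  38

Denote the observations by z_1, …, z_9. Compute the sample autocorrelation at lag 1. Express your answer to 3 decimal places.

-0.462

Mean z̄ = (31 + 44 + 31 + 44 + 40 + 28 + 39 + 43 + 38)/9 = 37.5556
Numerator Σ_{t=1}^{8}(z_t−z̄)(z_{t+1}−z̄) = -137.8642
Denominator Σ(z_t−z̄)² = 298.2222
r_1 = -137.8642 / 298.2222 = -0.462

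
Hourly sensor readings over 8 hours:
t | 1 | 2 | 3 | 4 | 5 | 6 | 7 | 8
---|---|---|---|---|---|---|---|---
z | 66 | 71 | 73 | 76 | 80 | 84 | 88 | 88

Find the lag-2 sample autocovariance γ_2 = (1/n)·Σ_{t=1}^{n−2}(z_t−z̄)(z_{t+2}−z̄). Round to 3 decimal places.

Mean z̄ = (66 + 71 + 73 + 76 + 80 + 84 + 88 + 88)/8 = 78.2500
Deviations: -12.2500, -7.2500, -5.2500, -2.2500, 1.7500, 5.7500, 9.7500, 9.7500
Σ_{t=1}^{6}(z_t−z̄)(z_{t+2}−z̄) = 131.6250
γ_2 = 131.6250 / 8 = 16.453

16.453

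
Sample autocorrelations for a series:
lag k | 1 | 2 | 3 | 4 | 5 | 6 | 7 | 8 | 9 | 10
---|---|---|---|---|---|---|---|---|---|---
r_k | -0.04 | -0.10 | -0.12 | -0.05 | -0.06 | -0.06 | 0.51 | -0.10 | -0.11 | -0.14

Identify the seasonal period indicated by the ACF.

The largest autocorrelation is r_7 = 0.51; the remaining lags stay at or below -0.04.
The dominant spike at lag 7 indicates a seasonal period of 7.

7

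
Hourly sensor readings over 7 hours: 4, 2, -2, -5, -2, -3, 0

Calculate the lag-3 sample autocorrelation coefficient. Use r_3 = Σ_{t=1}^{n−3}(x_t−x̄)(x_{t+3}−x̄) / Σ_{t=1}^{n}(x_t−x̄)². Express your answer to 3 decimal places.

-0.431

Mean x̄ = (4 + 2 − 2 − 5 − 2 − 3 + 0)/7 = -0.8571
Σ(x_t−x̄)(x_{t+3}−x̄) = (-20.1224) + (-3.2653) + (2.4490) + (-3.5510) = -24.4898
Denominator Σ(x_t−x̄)² = 56.8571
r_3 = -24.4898 / 56.8571 = -0.431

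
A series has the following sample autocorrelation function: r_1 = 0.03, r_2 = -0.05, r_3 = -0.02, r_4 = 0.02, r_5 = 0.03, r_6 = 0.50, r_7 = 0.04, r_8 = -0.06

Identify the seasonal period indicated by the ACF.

6

The largest autocorrelation is r_6 = 0.50; the remaining lags stay at or below 0.04.
The dominant spike at lag 6 indicates a seasonal period of 6.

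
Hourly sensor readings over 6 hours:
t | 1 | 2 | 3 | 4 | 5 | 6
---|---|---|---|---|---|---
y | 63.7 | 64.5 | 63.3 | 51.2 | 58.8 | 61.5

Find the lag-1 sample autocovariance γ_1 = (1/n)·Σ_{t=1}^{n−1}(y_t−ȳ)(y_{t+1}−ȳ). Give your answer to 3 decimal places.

2.012

Mean ȳ = (63.7 + 64.5 + 63.3 + 51.2 + 58.8 + 61.5)/6 = 60.5000
Deviations: 3.2000, 4.0000, 2.8000, -9.3000, -1.7000, 1.0000
Σ_{t=1}^{5}(y_t−ȳ)(y_{t+1}−ȳ) = 12.0700
γ_1 = 12.0700 / 6 = 2.012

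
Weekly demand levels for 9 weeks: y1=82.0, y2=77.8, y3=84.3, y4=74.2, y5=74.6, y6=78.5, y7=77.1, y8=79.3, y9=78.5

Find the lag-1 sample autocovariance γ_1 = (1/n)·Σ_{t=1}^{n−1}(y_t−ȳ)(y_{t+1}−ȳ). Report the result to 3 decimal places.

-1.765

Mean ȳ = (82.0 + 77.8 + 84.3 + 74.2 + 74.6 + 78.5 + 77.1 + 79.3 + 78.5)/9 = 78.4778
Σ_{t=1}^{8}(y_t−ȳ)(y_{t+1}−ȳ) = -15.8827
γ_1 = -15.8827 / 9 = -1.765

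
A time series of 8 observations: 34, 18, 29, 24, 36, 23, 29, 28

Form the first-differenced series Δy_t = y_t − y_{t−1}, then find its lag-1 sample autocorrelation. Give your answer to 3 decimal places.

First differences Δy: -16, 11, -5, 12, -13, 6, -1
Mean of differences = -0.8571
Numerator Σ(Δy_t−Δȳ)(Δy_{t+1}−Δȳ) = -522.3061
Denominator Σ(Δy_t−Δȳ)² = 746.8571
r_1(Δy) = -522.3061 / 746.8571 = -0.699

-0.699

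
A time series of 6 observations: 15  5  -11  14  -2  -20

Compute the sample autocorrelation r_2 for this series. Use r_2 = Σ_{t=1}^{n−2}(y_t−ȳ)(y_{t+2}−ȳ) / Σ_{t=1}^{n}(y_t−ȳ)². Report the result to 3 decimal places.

-0.364

Mean ȳ = (15 + 5 − 11 + 14 − 2 − 20)/6 = 0.1667
Deviations from mean: 14.8333, 4.8333, -11.1667, 13.8333, -2.1667, -20.1667
Σ(y_t−ȳ)(y_{t+2}−ȳ) = (-165.6389) + (66.8611) + (24.1944) + (-278.9722) = -353.5556
Denominator Σ(y_t−ȳ)² = 970.8333
r_2 = -353.5556 / 970.8333 = -0.364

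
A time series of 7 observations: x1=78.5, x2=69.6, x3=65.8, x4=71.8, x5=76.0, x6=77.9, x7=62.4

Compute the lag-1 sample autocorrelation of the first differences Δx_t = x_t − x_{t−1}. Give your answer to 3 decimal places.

First differences Δx: -8.9, -3.8, 6.0, 4.2, 1.9, -15.5
Mean of differences = -2.6833
Numerator Σ(Δx_t−Δx̄)(Δx_{t+1}−Δx̄) = 29.8214
Denominator Σ(Δx_t−Δx̄)² = 347.9483
r_1(Δx) = 29.8214 / 347.9483 = 0.086

0.086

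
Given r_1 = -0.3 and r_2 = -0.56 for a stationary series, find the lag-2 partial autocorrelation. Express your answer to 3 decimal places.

φ_{22} = (r_2 − r_1²) / (1 − r_1²)
r_1² = (-0.3)² = 0.09
Numerator = -0.56 − 0.0900 = -0.6500; denominator = 1 − 0.0900 = 0.9100
φ_{22} = -0.6500 / 0.9100 = -0.714

-0.714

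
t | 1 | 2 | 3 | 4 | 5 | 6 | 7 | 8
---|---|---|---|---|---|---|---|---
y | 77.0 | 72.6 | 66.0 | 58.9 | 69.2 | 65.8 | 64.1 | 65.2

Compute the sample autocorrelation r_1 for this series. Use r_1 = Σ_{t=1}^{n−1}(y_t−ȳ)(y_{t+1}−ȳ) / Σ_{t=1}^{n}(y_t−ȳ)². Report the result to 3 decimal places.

Mean ȳ = (77.0 + 72.6 + 66.0 + 58.9 + 69.2 + 65.8 + 64.1 + 65.2)/8 = 67.3500
Deviations from mean: 9.6500, 5.2500, -1.3500, -8.4500, 1.8500, -1.5500, -3.2500, -2.1500
Σ(y_t−ȳ)(y_{t+1}−ȳ) = (50.6625) + (-7.0875) + (11.4075) + (-15.6325) + (-2.8675) + (5.0375) + (6.9875) = 48.5075
Denominator Σ(y_t−ȳ)² = 214.9200
r_1 = 48.5075 / 214.9200 = 0.226

0.226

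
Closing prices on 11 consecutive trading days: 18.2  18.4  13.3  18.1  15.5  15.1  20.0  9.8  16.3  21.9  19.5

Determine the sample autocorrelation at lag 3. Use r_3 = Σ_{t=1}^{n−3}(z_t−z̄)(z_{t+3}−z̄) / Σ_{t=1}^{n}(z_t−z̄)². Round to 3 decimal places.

Mean z̄ = (18.2 + 18.4 + 13.3 + 18.1 + 15.5 + 15.1 + 20.0 + 9.8 + 16.3 + 21.9 + 19.5)/11 = 16.9182
Numerator Σ_{t=1}^{8}(z_t−z̄)(z_{t+3}−z̄) = 17.8281
Denominator Σ(z_t−z̄)² = 115.6764
r_3 = 17.8281 / 115.6764 = 0.154

0.154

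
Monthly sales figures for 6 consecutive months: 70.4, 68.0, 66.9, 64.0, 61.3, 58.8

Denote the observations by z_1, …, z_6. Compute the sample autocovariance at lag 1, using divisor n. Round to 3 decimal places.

7.775

Mean z̄ = (70.4 + 68.0 + 66.9 + 64.0 + 61.3 + 58.8)/6 = 64.9000
Deviations: 5.5000, 3.1000, 2.0000, -0.9000, -3.6000, -6.1000
Σ_{t=1}^{5}(z_t−z̄)(z_{t+1}−z̄) = 46.6500
γ_1 = 46.6500 / 6 = 7.775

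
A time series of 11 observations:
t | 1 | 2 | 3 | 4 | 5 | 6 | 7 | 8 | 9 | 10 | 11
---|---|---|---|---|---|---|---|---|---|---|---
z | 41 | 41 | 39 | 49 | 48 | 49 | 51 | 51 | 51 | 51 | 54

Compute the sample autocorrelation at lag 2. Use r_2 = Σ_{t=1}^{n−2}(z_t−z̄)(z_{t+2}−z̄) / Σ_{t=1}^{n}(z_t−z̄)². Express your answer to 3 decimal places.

Mean z̄ = (41 + 41 + 39 + 49 + 48 + 49 + 51 + 51 + 51 + 51 + 54)/11 = 47.7273
Numerator Σ_{t=1}^{9}(z_t−z̄)(z_{t+2}−z̄) = 96.3967
Denominator Σ(z_t−z̄)² = 252.1818
r_2 = 96.3967 / 252.1818 = 0.382

0.382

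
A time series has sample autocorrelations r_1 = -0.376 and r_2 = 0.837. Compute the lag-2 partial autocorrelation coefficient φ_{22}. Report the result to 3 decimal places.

φ_{22} = (r_2 − r_1²) / (1 − r_1²)
r_1² = (-0.376)² = 0.141376
Numerator = 0.837 − 0.1414 = 0.6956; denominator = 1 − 0.1414 = 0.8586
φ_{22} = 0.6956 / 0.8586 = 0.810

0.810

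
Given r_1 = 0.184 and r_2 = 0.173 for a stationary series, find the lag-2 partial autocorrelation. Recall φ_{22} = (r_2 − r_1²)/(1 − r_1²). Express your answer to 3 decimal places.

0.144

φ_{22} = (r_2 − r_1²) / (1 − r_1²)
r_1² = (0.184)² = 0.033856
Numerator = 0.173 − 0.0339 = 0.1391; denominator = 1 − 0.0339 = 0.9661
φ_{22} = 0.1391 / 0.9661 = 0.144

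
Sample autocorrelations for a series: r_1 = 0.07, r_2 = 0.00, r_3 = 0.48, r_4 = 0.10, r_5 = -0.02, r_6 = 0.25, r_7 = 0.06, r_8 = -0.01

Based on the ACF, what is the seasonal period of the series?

3

The largest autocorrelation is r_3 = 0.48, with a weaker echo at lag 6 (0.25); the remaining lags stay at or below 0.10.
The dominant spike at lag 3 indicates a seasonal period of 3.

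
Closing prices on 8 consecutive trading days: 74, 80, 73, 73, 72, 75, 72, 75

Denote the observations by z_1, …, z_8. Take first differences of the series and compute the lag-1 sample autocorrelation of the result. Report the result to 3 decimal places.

First differences Δz: 6, -7, 0, -1, 3, -3, 3
Mean of differences = 0.1429
Numerator Σ(Δz_t−Δz̄)(Δz_{t+1}−Δz̄) = -61.8776
Denominator Σ(Δz_t−Δz̄)² = 112.8571
r_1(Δz) = -61.8776 / 112.8571 = -0.548

-0.548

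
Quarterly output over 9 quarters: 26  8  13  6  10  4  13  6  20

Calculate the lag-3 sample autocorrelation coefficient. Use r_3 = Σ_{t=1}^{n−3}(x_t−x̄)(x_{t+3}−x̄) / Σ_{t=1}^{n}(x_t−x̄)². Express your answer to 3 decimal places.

-0.349

Mean x̄ = (26 + 8 + 13 + 6 + 10 + 4 + 13 + 6 + 20)/9 = 11.7778
Numerator Σ_{t=1}^{6}(x_t−x̄)(x_{t+3}−x̄) = -145.7037
Denominator Σ(x_t−x̄)² = 417.5556
r_3 = -145.7037 / 417.5556 = -0.349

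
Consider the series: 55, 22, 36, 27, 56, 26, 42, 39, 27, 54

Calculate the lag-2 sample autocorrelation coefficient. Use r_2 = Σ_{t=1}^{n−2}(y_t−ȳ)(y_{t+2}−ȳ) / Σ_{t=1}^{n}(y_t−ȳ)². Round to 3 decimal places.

Mean ȳ = (55 + 22 + 36 + 27 + 56 + 26 + 42 + 39 + 27 + 54)/10 = 38.4000
Numerator Σ_{t=1}^{8}(y_t−ȳ)(y_{t+2}−ȳ) = 270.4800
Denominator Σ(y_t−ȳ)² = 1530.4000
r_2 = 270.4800 / 1530.4000 = 0.177

0.177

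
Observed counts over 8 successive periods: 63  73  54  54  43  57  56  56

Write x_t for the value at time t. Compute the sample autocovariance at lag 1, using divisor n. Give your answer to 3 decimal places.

12.500

Mean x̄ = (63 + 73 + 54 + 54 + 43 + 57 + 56 + 56)/8 = 57.0000
Deviations: 6.0000, 16.0000, -3.0000, -3.0000, -14.0000, 0.0000, -1.0000, -1.0000
Σ_{t=1}^{7}(x_t−x̄)(x_{t+1}−x̄) = 100.0000
γ_1 = 100.0000 / 8 = 12.500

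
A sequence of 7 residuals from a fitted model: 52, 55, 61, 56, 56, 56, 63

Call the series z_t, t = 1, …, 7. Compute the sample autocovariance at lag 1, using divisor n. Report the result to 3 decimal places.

Mean z̄ = (52 + 55 + 61 + 56 + 56 + 56 + 63)/7 = 57.0000
Σ_{t=1}^{6}(z_t−z̄)(z_{t+1}−z̄) = -6.0000
γ_1 = -6.0000 / 7 = -0.857

-0.857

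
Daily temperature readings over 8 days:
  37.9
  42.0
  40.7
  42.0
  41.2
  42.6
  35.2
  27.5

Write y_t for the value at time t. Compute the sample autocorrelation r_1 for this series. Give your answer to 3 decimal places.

Mean ȳ = (37.9 + 42.0 + 40.7 + 42.0 + 41.2 + 42.6 + 35.2 + 27.5)/8 = 38.6375
Σ(y_t−ȳ)(y_{t+1}−ȳ) = (-2.4798) + (6.9352) + (6.9352) + (8.6164) + (10.1539) + (-13.6211) + (38.2852) = 54.8248
Denominator Σ(y_t−ȳ)² = 185.5388
r_1 = 54.8248 / 185.5388 = 0.295

0.295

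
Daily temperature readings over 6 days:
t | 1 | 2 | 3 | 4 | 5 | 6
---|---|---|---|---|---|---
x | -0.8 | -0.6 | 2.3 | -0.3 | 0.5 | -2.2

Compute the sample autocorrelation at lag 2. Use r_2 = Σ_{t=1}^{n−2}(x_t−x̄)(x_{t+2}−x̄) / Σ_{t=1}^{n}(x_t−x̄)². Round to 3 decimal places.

Mean x̄ = (-0.8 − 0.6 + 2.3 − 0.3 + 0.5 − 2.2)/6 = -0.1833
Deviations from mean: -0.6167, -0.4167, 2.4833, -0.1167, 0.6833, -2.0167
Σ(x_t−x̄)(x_{t+2}−x̄) = (-1.5314) + (0.0486) + (1.6969) + (0.2353) = 0.4494
Denominator Σ(x_t−x̄)² = 11.2683
r_2 = 0.4494 / 11.2683 = 0.040

0.040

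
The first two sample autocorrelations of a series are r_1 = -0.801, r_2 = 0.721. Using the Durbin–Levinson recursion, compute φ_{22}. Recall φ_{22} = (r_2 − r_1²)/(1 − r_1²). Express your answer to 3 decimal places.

0.222

φ_{22} = (r_2 − r_1²) / (1 − r_1²)
r_1² = (-0.801)² = 0.641601
Numerator = 0.721 − 0.6416 = 0.0794; denominator = 1 − 0.6416 = 0.3584
φ_{22} = 0.0794 / 0.3584 = 0.222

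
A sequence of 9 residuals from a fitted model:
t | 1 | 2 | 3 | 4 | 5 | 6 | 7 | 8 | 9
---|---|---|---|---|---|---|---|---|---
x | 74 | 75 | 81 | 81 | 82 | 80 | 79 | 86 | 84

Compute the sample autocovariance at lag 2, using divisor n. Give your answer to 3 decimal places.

Mean x̄ = (74 + 75 + 81 + 81 + 82 + 80 + 79 + 86 + 84)/9 = 80.2222
Σ_{t=1}^{7}(x_t−x̄)(x_{t+2}−x̄) = -15.7654
γ_2 = -15.7654 / 9 = -1.752

-1.752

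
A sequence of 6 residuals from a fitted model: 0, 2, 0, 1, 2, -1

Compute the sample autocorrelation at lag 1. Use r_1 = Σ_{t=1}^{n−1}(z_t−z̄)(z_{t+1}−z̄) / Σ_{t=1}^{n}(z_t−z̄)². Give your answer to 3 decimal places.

Mean z̄ = (0 + 2 + 0 + 1 + 2 − 1)/6 = 0.6667
Deviations from mean: -0.6667, 1.3333, -0.6667, 0.3333, 1.3333, -1.6667
Numerator Σ_{t=1}^{5}(z_t−z̄)(z_{t+1}−z̄) = -3.7778
Denominator Σ(z_t−z̄)² = 7.3333
r_1 = -3.7778 / 7.3333 = -0.515

-0.515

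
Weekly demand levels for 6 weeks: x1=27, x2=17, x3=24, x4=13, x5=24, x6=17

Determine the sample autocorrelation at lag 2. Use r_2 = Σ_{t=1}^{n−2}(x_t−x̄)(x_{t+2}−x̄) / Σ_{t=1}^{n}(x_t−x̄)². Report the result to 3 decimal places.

0.589

Mean x̄ = (27 + 17 + 24 + 13 + 24 + 17)/6 = 20.3333
Deviations from mean: 6.6667, -3.3333, 3.6667, -7.3333, 3.6667, -3.3333
Σ(x_t−x̄)(x_{t+2}−x̄) = (24.4444) + (24.4444) + (13.4444) + (24.4444) = 86.7778
Denominator Σ(x_t−x̄)² = 147.3333
r_2 = 86.7778 / 147.3333 = 0.589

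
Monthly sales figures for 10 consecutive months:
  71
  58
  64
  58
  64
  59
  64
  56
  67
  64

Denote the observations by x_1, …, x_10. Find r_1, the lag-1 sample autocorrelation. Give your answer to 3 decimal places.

-0.515

Mean x̄ = (71 + 58 + 64 + 58 + 64 + 59 + 64 + 56 + 67 + 64)/10 = 62.5000
Numerator Σ_{t=1}^{9}(x_t−x̄)(x_{t+1}−x̄) = -101.2500
Denominator Σ(x_t−x̄)² = 196.5000
r_1 = -101.2500 / 196.5000 = -0.515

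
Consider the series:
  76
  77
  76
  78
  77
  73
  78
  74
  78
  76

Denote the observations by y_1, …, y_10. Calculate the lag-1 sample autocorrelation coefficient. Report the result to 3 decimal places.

Mean ȳ = (76 + 77 + 76 + 78 + 77 + 73 + 78 + 74 + 78 + 76)/10 = 76.3000
Numerator Σ_{t=1}^{9}(y_t−ȳ)(y_{t+1}−ȳ) = -15.9900
Denominator Σ(y_t−ȳ)² = 26.1000
r_1 = -15.9900 / 26.1000 = -0.613

-0.613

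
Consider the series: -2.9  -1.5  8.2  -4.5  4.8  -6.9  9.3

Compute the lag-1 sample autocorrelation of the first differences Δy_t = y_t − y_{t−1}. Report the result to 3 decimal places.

-0.723

First differences Δy: 1.4, 9.7, -12.7, 9.3, -11.7, 16.2
Mean of differences = 2.0333
Numerator Σ(Δy_t−Δȳ)(Δy_{t+1}−Δȳ) = -519.2244
Denominator Σ(Δy_t−Δȳ)² = 718.3533
r_1(Δy) = -519.2244 / 718.3533 = -0.723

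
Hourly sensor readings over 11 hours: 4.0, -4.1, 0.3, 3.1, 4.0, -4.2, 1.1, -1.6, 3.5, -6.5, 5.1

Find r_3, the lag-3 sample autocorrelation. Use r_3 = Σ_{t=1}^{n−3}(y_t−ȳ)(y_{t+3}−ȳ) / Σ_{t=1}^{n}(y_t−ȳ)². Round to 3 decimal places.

Mean ȳ = (4.0 − 4.1 + 0.3 + 3.1 + 4.0 − 4.2 + 1.1 − 1.6 + 3.5 − 6.5 + 5.1)/11 = 0.4273
Numerator Σ_{t=1}^{8}(y_t−ȳ)(y_{t+3}−ȳ) = -39.8331
Denominator Σ(y_t−ȳ)² = 158.4218
r_3 = -39.8331 / 158.4218 = -0.251

-0.251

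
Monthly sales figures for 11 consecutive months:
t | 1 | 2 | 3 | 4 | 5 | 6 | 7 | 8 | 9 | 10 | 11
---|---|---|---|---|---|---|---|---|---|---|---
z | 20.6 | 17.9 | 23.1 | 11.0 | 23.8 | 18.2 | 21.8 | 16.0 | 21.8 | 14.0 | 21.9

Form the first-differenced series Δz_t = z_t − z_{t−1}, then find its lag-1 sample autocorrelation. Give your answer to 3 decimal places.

-0.837

First differences Δz: -2.7, 5.2, -12.1, 12.8, -5.6, 3.6, -5.8, 5.8, -7.8, 7.9
Mean of differences = 0.1300
Numerator Σ(Δz_t−Δz̄)(Δz_{t+1}−Δz̄) = -484.5699
Denominator Σ(Δz_t−Δz̄)² = 579.2610
r_1(Δz) = -484.5699 / 579.2610 = -0.837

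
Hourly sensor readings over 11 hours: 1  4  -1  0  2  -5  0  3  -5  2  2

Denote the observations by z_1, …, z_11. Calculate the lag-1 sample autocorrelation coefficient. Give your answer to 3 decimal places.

-0.352

Mean z̄ = (1 + 4 − 1 + 0 + 2 − 5 + 0 + 3 − 5 + 2 + 2)/11 = 0.2727
Numerator Σ_{t=1}^{10}(z_t−z̄)(z_{t+1}−z̄) = -31.0744
Denominator Σ(z_t−z̄)² = 88.1818
r_1 = -31.0744 / 88.1818 = -0.352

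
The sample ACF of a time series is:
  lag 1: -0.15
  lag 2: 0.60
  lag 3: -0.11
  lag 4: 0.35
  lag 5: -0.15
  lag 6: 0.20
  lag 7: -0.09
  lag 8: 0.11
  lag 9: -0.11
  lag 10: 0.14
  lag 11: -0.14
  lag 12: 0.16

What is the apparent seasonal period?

2

The largest autocorrelation is r_2 = 0.60, with weaker echoes at lags 4 (0.35), 6 (0.20) and 12 (0.16); the remaining lags stay at or below 0.14.
The dominant spike at lag 2 indicates a seasonal period of 2.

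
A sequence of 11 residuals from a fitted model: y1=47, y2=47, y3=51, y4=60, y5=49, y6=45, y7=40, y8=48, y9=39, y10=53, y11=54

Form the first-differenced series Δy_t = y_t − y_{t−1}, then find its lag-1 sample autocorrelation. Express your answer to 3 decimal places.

First differences Δy: 0, 4, 9, -11, -4, -5, 8, -9, 14, 1
Mean of differences = 0.7000
Numerator Σ(Δy_t−Δȳ)(Δy_{t+1}−Δȳ) = -227.6900
Denominator Σ(Δy_t−Δȳ)² = 596.1000
r_1(Δy) = -227.6900 / 596.1000 = -0.382

-0.382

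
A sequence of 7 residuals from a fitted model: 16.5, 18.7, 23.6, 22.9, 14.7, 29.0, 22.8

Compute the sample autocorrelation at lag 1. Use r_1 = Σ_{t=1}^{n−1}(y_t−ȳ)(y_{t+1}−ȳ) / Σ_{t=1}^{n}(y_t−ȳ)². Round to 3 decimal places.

-0.276

Mean ȳ = (16.5 + 18.7 + 23.6 + 22.9 + 14.7 + 29.0 + 22.8)/7 = 21.1714
Deviations from mean: -4.6714, -2.4714, 2.4286, 1.7286, -6.4714, 7.8286, 1.6286
Numerator Σ_{t=1}^{6}(y_t−ȳ)(y_{t+1}−ȳ) = -39.3580
Denominator Σ(y_t−ȳ)² = 142.6343
r_1 = -39.3580 / 142.6343 = -0.276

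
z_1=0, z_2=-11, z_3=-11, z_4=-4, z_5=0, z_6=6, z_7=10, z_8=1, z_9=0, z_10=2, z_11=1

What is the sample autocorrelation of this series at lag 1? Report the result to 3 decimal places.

Mean z̄ = (0 − 11 − 11 − 4 + 0 + 6 + 10 + 1 + 0 + 2 + 1)/11 = -0.5455
Numerator Σ_{t=1}^{10}(z_t−z̄)(z_{t+1}−z̄) = 232.8843
Denominator Σ(z_t−z̄)² = 396.7273
r_1 = 232.8843 / 396.7273 = 0.587

0.587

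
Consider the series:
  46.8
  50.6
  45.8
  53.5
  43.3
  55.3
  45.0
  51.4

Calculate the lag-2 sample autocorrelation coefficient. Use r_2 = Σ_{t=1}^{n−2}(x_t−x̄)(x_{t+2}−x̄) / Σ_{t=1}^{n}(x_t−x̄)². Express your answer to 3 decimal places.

Mean x̄ = (46.8 + 50.6 + 45.8 + 53.5 + 43.3 + 55.3 + 45.0 + 51.4)/8 = 48.9625
Deviations from mean: -2.1625, 1.6375, -3.1625, 4.5375, -5.6625, 6.3375, -3.9625, 2.4375
Numerator Σ_{t=1}^{6}(x_t−x̄)(x_{t+2}−x̄) = 98.8184
Denominator Σ(x_t−x̄)² = 131.8188
r_2 = 98.8184 / 131.8188 = 0.750

0.750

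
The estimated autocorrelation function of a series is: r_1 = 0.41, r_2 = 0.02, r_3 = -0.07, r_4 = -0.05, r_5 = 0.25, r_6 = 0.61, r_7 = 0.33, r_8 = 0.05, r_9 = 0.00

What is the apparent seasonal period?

6

The largest autocorrelation is r_6 = 0.61; the remaining lags stay at or below 0.41. The elevated value at lag 1 (0.41), dropping to 0.02 at lag 2, reflects decaying short-term dependence rather than seasonality.
The dominant spike at lag 6 indicates a seasonal period of 6.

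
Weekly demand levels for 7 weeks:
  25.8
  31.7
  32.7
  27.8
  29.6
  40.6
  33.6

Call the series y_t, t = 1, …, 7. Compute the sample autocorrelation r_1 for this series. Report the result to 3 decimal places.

0.019

Mean ȳ = (25.8 + 31.7 + 32.7 + 27.8 + 29.6 + 40.6 + 33.6)/7 = 31.6857
Deviations from mean: -5.8857, 0.0143, 1.0143, -3.8857, -2.0857, 8.9143, 1.9143
Σ(y_t−ȳ)(y_{t+1}−ȳ) = (-0.0841) + (0.0145) + (-3.9412) + (8.1045) + (-18.5927) + (17.0645) = 2.5655
Denominator Σ(y_t−ȳ)² = 138.2486
r_1 = 2.5655 / 138.2486 = 0.019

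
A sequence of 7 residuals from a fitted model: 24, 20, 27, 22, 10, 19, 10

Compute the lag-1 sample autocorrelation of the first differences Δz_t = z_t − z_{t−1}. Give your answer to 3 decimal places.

-0.550

First differences Δz: -4, 7, -5, -12, 9, -9
Mean of differences = -2.3333
Numerator Σ(Δz_t−Δz̄)(Δz_{t+1}−Δz̄) = -199.7778
Denominator Σ(Δz_t−Δz̄)² = 363.3333
r_1(Δz) = -199.7778 / 363.3333 = -0.550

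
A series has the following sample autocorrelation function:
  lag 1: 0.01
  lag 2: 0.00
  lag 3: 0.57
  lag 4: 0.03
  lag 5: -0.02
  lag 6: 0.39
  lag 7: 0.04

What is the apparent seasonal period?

3

The largest autocorrelation is r_3 = 0.57, with a weaker echo at lag 6 (0.39); the remaining lags stay at or below 0.04.
The dominant spike at lag 3 indicates a seasonal period of 3.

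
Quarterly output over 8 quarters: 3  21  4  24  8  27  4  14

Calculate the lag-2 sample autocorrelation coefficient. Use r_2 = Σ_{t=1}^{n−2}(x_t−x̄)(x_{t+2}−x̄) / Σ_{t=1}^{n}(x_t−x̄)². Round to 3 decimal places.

Mean x̄ = (3 + 21 + 4 + 24 + 8 + 27 + 4 + 14)/8 = 13.1250
Deviations from mean: -10.1250, 7.8750, -9.1250, 10.8750, -5.1250, 13.8750, -9.1250, 0.8750
Numerator Σ_{t=1}^{6}(x_t−x̄)(x_{t+2}−x̄) = 434.5938
Denominator Σ(x_t−x̄)² = 668.8750
r_2 = 434.5938 / 668.8750 = 0.650

0.650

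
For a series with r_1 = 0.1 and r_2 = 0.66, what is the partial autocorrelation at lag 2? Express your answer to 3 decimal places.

φ_{22} = (r_2 − r_1²) / (1 − r_1²)
r_1² = (0.1)² = 0.01
Numerator = 0.66 − 0.0100 = 0.6500; denominator = 1 − 0.0100 = 0.9900
φ_{22} = 0.6500 / 0.9900 = 0.657

0.657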